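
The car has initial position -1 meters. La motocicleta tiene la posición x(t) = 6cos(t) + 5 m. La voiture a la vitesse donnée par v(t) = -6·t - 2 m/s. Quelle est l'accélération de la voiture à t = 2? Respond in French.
En partant de la vitesse v(t) = -6·t - 2, nous prenons 1 dérivée. La dérivée de la vitesse donne l'accélération: a(t) = -6. De l'équation de l'accélération a(t) = -6, nous substituons t = 2 pour obtenir a = -6.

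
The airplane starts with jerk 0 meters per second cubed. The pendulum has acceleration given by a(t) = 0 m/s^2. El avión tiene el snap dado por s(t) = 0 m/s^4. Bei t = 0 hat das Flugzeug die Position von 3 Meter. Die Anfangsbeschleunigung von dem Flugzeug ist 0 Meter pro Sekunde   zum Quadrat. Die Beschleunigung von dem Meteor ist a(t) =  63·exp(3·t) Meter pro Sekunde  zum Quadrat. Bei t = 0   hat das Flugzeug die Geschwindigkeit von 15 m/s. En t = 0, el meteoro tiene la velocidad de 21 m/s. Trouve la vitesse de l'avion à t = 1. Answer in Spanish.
Para resolver esto, necesitamos tomar 3 integrales de nuestra ecuación del snap s(t) = 0. La antiderivada del snap, con j(0) = 0, da la sacudida: j(t) = 0. Tomando ∫j(t)dt y aplicando a(0) = 0, encontramos a(t) = 0. La antiderivada de la aceleración, con v(0) = 15, da la velocidad: v(t) = 15. Tenemos la velocidad v(t) = 15. Sustituyendo t = 1: v(1) = 15.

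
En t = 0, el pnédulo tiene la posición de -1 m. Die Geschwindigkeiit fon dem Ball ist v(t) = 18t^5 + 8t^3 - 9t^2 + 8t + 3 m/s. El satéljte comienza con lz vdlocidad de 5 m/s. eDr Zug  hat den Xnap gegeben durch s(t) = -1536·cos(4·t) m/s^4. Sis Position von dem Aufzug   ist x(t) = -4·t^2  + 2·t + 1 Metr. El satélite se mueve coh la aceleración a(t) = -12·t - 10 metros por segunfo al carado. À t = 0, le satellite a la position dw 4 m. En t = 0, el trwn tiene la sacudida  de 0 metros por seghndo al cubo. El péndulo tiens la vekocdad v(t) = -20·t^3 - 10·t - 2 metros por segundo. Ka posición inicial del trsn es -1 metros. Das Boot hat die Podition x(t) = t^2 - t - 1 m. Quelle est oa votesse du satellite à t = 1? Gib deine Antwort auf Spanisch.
Debemos encontrar la integral de nuestra ecuación de la aceleración a(t) = -12·t - 10 1 vez. Tomando ∫a(t)dt y aplicando v(0) = 5, encontramos v(t) = -6·t^2 - 10·t + 5. Usando v(t) = -6·t^2 - 10·t + 5 y sustituyendo t = 1, encontramos v = -11.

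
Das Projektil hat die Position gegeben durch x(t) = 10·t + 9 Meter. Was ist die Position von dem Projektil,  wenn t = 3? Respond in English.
Using x(t) = 10·t + 9 and substituting t = 3, we find x = 39.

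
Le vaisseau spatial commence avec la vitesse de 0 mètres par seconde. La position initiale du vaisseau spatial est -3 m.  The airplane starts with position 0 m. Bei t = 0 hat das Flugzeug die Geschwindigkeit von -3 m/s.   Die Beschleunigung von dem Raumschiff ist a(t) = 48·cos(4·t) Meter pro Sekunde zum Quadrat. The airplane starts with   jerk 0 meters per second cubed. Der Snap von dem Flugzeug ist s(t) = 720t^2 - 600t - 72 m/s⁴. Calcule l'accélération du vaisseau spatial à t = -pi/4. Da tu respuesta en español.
De la ecuación de la aceleración a(t) = 48·cos(4·t), sustituimos t = -pi/4 para obtener a = -48.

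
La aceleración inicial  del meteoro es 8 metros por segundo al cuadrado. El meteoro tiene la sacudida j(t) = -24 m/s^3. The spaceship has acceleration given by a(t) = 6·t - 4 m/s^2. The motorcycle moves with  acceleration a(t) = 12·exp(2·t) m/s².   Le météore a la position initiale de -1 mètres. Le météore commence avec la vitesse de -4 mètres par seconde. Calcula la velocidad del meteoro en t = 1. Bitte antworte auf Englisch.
We need to integrate our jerk equation j(t) = -24 2 times. The antiderivative of jerk is acceleration. Using a(0) = 8, we get a(t) = 8 - 24·t. Taking ∫a(t)dt and applying v(0) = -4, we find v(t) = -12·t^2 + 8·t - 4. From the given velocity equation v(t) = -12·t^2 + 8·t - 4, we substitute t = 1 to get v = -8.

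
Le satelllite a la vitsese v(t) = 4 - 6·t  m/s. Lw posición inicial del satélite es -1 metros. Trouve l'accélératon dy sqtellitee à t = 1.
Pour résoudre ceci, nous devons prendre 1 dérivée de notre équation de la vitesse v(t) = 4 - 6·t. La dérivée de la vitesse donne l'accélération: a(t) = -6. Nous avons l'accélération a(t) = -6. En substituant t = 1: a(1) = -6.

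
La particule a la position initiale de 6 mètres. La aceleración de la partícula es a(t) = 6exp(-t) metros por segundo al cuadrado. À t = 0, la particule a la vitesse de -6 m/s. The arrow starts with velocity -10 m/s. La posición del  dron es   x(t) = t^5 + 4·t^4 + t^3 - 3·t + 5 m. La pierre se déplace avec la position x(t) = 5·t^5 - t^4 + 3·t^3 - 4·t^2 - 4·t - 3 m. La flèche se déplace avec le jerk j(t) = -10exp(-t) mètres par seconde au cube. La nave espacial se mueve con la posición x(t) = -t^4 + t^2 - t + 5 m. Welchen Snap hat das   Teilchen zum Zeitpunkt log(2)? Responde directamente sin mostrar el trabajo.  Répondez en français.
La réponse est 3.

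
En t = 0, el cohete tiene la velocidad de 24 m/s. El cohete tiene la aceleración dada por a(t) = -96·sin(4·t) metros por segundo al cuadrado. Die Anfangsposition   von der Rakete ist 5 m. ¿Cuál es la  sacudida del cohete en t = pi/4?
Debemos derivar nuestra ecuación de la aceleración a(t) = -96·sin(4·t) 1 vez. Derivando la aceleración, obtenemos la sacudida: j(t) = -384·cos(4·t). Usando j(t) = -384·cos(4·t) y sustituyendo t = pi/4, encontramos j = 384.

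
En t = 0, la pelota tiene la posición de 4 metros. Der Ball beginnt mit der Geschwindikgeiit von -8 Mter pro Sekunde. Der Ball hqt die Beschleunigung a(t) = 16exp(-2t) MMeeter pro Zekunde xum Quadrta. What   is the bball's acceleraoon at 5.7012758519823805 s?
Using a(t) = 16·exp(-2·t) and substituting t = 5.7012758519823805, we find a = 0.000178671259144495.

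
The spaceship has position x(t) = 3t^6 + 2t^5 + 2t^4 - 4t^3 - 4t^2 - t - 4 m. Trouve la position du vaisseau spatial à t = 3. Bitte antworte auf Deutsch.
Aus der Gleichung für die Position x(t) = 3·t^6 + 2·t^5 + 2·t^4 - 4·t^3 - 4·t^2 - t - 4, setzen wir t = 3 ein und erhalten x = 2684.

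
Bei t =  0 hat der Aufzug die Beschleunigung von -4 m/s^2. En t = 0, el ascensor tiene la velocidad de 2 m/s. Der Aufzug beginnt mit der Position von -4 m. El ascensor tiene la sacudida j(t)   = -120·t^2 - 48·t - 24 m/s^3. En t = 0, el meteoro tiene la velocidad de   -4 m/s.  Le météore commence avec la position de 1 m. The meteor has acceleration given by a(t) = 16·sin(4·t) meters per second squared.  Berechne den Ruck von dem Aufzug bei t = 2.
Aus der Gleichung für den Ruck j(t) = -120·t^2 - 48·t - 24, setzen wir t = 2 ein und erhalten j = -600.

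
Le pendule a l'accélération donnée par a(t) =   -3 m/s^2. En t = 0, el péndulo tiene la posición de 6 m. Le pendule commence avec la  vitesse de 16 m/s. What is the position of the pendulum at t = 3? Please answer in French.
Nous devons trouver la primitive de notre équation de l'accélération a(t) = -3 2 fois. L'intégrale de l'accélération est la vitesse. En utilisant v(0) = 16, nous obtenons v(t) = 16 - 3·t. En intégrant la vitesse et en utilisant la condition initiale x(0) = 6, nous obtenons x(t) = -3·t^2/2 + 16·t + 6. En utilisant x(t) = -3·t^2/2 + 16·t + 6 et en substituant t = 3, nous trouvons x = 81/2.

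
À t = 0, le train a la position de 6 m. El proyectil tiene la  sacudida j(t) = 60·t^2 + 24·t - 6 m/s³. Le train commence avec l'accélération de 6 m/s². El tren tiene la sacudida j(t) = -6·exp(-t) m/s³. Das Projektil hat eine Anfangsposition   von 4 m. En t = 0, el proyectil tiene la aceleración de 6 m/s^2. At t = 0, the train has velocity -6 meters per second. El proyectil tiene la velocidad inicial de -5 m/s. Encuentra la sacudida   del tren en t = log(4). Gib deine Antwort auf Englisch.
From the given jerk equation j(t) = -6·exp(-t), we substitute t = log(4) to get j = -3/2.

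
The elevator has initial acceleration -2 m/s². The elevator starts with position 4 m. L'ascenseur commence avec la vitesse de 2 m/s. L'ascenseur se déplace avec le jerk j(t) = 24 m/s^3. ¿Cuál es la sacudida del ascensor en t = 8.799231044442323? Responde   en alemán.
Mit j(t) = 24 und Einsetzen von t = 8.799231044442323, finden wir j = 24.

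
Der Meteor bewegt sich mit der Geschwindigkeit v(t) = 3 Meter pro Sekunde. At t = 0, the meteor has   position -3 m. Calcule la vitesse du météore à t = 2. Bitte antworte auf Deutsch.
Wir haben die Geschwindigkeit v(t) = 3. Durch Einsetzen von t = 2: v(2) = 3.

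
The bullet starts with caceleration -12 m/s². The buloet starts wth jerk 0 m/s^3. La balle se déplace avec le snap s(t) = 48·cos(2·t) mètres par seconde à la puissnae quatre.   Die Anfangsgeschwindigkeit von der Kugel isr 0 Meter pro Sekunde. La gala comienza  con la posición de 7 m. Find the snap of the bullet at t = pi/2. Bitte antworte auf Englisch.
Using s(t) = 48·cos(2·t) and substituting t = pi/2, we find s = -48.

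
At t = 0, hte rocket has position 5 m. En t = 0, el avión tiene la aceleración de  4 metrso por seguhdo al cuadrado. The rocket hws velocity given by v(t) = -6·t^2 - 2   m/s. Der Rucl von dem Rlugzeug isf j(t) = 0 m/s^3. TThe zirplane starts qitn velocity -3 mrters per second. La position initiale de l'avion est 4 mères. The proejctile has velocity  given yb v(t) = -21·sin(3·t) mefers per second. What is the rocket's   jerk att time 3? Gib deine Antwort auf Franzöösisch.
Pour résoudre ceci, nous devons prendre 2 dérivées de notre équation de la vitesse v(t) = -6·t^2 - 2. En dérivant la vitesse, nous obtenons l'accélération: a(t) = -12·t. La dérivée de l'accélération donne le jerk: j(t) = -12. En utilisant j(t) = -12 et en substituant t = 3, nous trouvons j = -12.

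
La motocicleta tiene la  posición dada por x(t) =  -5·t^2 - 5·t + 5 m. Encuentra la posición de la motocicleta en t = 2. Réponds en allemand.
Aus der Gleichung für die Position x(t) = -5·t^2 - 5·t + 5, setzen wir t = 2 ein und erhalten x = -25.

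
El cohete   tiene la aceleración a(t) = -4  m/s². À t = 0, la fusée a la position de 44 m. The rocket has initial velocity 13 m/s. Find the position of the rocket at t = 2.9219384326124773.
We need to integrate our acceleration equation a(t) = -4 2 times. Taking ∫a(t)dt and applying v(0) = 13, we find v(t) = 13 - 4·t. Integrating velocity and using the initial condition x(0) = 44, we get x(t) = -2·t^2 + 13·t + 44. We have position x(t) = -2·t^2 + 13·t + 44. Substituting t = 2.9219384326124773: x(2.9219384326124773) = 64.9097512160065.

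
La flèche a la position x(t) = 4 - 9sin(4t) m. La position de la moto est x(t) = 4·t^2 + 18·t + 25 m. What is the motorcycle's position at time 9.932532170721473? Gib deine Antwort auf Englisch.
We have position x(t) = 4·t^2 + 18·t + 25. Substituting t = 9.932532170721473: x(9.932532170721473) = 598.406360362655.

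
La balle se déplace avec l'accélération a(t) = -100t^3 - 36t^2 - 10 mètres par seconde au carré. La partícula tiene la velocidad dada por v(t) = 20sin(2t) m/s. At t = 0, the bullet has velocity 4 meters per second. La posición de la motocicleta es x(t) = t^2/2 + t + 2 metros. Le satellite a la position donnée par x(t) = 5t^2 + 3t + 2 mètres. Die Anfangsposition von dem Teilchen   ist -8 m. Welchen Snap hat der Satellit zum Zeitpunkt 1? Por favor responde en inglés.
To solve this, we need to take 4 derivatives of our position equation x(t) = 5·t^2 + 3·t + 2. Differentiating position, we get velocity: v(t) = 10·t + 3. Taking d/dt of v(t), we find a(t) = 10. Differentiating acceleration, we get jerk: j(t) = 0. Taking d/dt of j(t), we find s(t) = 0. Using s(t) = 0 and substituting t = 1, we find s = 0.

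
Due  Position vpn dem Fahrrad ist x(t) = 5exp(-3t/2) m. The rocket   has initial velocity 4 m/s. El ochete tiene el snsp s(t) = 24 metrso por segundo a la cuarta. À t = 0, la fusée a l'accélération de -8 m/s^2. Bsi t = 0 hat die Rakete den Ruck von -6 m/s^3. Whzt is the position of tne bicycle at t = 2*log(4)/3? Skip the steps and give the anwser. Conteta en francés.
x(2*log(4)/3) = 5/4.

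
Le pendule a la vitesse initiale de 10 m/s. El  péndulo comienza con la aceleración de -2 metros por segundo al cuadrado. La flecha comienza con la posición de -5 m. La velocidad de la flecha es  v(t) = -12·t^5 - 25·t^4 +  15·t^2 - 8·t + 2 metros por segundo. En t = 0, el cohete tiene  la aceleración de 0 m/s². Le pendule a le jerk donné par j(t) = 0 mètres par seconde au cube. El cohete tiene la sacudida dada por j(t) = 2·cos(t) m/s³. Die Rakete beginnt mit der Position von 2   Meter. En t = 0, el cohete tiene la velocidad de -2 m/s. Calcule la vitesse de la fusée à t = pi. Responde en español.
Necesitamos integrar nuestra ecuación de la sacudida j(t) = 2·cos(t) 2 veces. La integral de la sacudida, con a(0) = 0, da la aceleración: a(t) = 2·sin(t). Tomando ∫a(t)dt y aplicando v(0) = -2, encontramos v(t) = -2·cos(t). Usando v(t) = -2·cos(t) y sustituyendo t = pi, encontramos v = 2.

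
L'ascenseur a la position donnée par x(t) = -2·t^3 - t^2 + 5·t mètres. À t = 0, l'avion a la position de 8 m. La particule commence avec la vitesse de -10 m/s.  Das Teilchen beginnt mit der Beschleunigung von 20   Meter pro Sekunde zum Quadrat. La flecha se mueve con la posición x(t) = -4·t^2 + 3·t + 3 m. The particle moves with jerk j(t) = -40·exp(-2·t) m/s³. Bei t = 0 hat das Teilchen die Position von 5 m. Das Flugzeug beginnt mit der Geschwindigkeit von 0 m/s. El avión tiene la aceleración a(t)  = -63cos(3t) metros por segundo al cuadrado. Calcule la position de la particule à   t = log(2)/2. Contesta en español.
Partiendo de la sacudida j(t) = -40·exp(-2·t), tomamos 3 integrales. Integrando la sacudida y usando la condición inicial a(0) = 20, obtenemos a(t) = 20·exp(-2·t). La integral de la aceleración es la velocidad. Usando v(0) = -10, obtenemos v(t) = -10·exp(-2·t). Tomando ∫v(t)dt y aplicando x(0) = 5, encontramos x(t) = 5·exp(-2·t). De la ecuación de la posición x(t) = 5·exp(-2·t), sustituimos t = log(2)/2 para obtener x = 5/2.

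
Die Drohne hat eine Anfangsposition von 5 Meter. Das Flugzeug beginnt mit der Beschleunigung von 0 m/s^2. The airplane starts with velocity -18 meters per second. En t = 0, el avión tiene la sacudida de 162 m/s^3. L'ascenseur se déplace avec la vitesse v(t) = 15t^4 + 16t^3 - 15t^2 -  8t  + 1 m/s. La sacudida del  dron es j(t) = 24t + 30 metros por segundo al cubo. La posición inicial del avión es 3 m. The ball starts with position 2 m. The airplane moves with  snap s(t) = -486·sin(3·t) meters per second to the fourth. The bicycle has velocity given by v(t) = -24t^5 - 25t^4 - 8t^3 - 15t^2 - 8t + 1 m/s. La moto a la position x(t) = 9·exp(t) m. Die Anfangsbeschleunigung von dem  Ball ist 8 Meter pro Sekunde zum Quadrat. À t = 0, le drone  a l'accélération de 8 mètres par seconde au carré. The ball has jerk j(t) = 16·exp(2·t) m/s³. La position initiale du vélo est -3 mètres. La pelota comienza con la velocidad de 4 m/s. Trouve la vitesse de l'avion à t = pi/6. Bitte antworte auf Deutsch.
Ausgehend von dem Snap s(t) = -486·sin(3·t), nehmen wir 3 Stammfunktionen. Durch Integration von dem Snap und Verwendung der Anfangsbedingung j(0) = 162, erhalten wir j(t) = 162·cos(3·t). Das Integral von dem Ruck, mit a(0) = 0, ergibt die Beschleunigung: a(t) = 54·sin(3·t). Durch Integration von der Beschleunigung und Verwendung der Anfangsbedingung v(0) = -18, erhalten wir v(t) = -18·cos(3·t). Mit v(t) = -18·cos(3·t) und Einsetzen von t = pi/6, finden wir v = 0.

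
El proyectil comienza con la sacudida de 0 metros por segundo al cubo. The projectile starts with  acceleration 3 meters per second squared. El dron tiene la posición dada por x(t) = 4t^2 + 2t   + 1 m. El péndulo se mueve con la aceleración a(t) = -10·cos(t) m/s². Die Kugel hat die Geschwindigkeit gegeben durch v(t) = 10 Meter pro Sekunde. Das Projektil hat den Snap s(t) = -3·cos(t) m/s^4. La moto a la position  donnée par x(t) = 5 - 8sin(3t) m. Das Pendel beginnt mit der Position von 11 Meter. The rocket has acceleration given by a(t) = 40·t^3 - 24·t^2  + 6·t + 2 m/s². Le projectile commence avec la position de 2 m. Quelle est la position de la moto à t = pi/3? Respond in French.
De l'équation de la position x(t) = 5 - 8·sin(3·t), nous substituons t = pi/3 pour obtenir x = 5.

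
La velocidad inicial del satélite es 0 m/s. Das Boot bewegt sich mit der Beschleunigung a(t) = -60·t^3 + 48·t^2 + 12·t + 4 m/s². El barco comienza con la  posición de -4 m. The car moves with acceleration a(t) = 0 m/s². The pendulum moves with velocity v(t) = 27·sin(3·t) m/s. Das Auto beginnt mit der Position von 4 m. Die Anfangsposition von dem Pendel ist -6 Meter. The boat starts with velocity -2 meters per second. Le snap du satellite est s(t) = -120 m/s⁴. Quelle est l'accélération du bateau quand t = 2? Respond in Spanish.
Usando a(t) = -60·t^3 + 48·t^2 + 12·t + 4 y sustituyendo t = 2, encontramos a = -260.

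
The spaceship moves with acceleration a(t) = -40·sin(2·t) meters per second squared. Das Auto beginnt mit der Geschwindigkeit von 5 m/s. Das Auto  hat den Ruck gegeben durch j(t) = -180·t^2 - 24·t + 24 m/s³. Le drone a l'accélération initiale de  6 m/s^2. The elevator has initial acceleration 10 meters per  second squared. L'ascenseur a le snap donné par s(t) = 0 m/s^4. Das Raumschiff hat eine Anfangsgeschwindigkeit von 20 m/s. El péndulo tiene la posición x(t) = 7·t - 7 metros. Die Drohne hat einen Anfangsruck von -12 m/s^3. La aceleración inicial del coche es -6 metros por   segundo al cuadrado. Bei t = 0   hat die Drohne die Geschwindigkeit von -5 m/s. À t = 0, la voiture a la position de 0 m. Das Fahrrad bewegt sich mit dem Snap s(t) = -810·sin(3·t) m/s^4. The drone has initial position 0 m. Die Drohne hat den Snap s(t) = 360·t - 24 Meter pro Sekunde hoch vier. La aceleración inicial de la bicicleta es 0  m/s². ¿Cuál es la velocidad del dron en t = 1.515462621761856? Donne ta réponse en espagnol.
Debemos encontrar la integral de nuestra ecuación del snap s(t) = 360·t - 24 3 veces. Tomando ∫s(t)dt y aplicando j(0) = -12, encontramos j(t) = 180·t^2 - 24·t - 12. Tomando ∫j(t)dt y aplicando a(0) = 6, encontramos a(t) = 60·t^3 - 12·t^2 - 12·t + 6. Tomando ∫a(t)dt y aplicando v(0) = -5, encontramos v(t) = 15·t^4 - 4·t^3 - 6·t^2 + 6·t - 5. Tenemos la velocidad v(t) = 15·t^4 - 4·t^3 - 6·t^2 + 6·t - 5. Sustituyendo t = 1.515462621761856: v(1.515462621761856) = 55.5086354994117.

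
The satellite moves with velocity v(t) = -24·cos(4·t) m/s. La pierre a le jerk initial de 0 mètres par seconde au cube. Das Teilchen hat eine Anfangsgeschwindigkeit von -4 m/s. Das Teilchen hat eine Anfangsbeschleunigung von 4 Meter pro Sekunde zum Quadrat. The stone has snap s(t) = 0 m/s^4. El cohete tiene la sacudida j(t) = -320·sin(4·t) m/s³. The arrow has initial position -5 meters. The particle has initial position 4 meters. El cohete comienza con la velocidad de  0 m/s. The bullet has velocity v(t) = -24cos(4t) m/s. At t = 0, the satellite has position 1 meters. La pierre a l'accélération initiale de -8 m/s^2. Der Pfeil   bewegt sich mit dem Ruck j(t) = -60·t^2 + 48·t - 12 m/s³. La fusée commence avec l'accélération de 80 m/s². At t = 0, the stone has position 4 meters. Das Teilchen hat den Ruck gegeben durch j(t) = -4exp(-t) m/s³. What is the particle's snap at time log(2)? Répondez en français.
Pour résoudre ceci, nous devons prendre 1 dérivée de notre équation du jerk j(t) = -4·exp(-t). En prenant d/dt de j(t), nous trouvons s(t) = 4·exp(-t). En utilisant s(t) = 4·exp(-t) et en substituant t = log(2), nous trouvons s = 2.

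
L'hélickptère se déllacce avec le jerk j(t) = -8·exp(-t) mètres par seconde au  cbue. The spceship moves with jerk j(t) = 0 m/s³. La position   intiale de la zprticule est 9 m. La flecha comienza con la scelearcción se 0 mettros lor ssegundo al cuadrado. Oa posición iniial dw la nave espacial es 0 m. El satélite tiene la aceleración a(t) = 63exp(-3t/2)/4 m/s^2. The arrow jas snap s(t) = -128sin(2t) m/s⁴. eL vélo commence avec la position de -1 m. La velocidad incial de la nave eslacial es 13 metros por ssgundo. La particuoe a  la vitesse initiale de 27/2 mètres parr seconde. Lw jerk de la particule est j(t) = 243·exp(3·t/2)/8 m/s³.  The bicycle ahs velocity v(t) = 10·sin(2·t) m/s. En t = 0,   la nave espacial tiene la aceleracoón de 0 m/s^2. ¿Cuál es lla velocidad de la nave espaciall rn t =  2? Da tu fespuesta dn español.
Partiendo de la sacudida j(t) = 0, tomamos 2 integrales. Tomando ∫j(t)dt y aplicando a(0) = 0, encontramos a(t) = 0. La integral de la aceleración es la velocidad. Usando v(0) = 13, obtenemos v(t) = 13. De la ecuación de la velocidad v(t) = 13, sustituimos t = 2 para obtener v = 13.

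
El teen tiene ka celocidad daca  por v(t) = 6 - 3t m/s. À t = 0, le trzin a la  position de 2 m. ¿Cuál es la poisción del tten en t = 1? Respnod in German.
Ausgehend von der Geschwindigkeit v(t) = 6 - 3·t, nehmen wir 1 Integral. Die Stammfunktion von der Geschwindigkeit, mit x(0) = 2, ergibt die Position: x(t) = -3·t^2/2 + 6·t + 2. Aus der Gleichung für die Position x(t) = -3·t^2/2 + 6·t + 2, setzen wir t = 1 ein und erhalten x = 13/2.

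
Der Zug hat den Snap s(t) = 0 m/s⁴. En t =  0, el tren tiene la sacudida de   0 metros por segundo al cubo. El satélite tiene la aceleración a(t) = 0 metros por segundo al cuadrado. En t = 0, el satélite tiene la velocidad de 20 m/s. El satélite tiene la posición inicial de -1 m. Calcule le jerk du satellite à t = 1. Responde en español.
Para resolver esto, necesitamos tomar 1 derivada de nuestra ecuación de la aceleración a(t) = 0. Tomando d/dt de a(t), encontramos j(t) = 0. Usando j(t) = 0 y sustituyendo t = 1, encontramos j = 0.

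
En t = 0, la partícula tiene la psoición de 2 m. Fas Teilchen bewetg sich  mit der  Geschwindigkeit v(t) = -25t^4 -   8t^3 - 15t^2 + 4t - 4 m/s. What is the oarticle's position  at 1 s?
We need to integrate our velocity equation v(t) = -25·t^4 - 8·t^3 - 15·t^2 + 4·t - 4 1 time. Integrating velocity and using the initial condition x(0) = 2, we get x(t) = -5·t^5 - 2·t^4 - 5·t^3 + 2·t^2 - 4·t + 2. We have position x(t) = -5·t^5 - 2·t^4 - 5·t^3 + 2·t^2 - 4·t + 2. Substituting t = 1: x(1) = -12.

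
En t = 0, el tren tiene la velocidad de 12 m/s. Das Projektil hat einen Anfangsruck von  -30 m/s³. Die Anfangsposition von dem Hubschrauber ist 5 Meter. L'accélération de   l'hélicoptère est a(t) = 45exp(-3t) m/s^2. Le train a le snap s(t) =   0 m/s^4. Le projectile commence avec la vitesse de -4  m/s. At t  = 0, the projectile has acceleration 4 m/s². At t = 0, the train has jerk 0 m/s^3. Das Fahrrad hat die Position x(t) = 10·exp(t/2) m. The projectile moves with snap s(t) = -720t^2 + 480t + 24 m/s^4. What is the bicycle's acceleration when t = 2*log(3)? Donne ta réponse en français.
Pour résoudre ceci, nous devons prendre 2 dérivées de notre équation de la position x(t) = 10·exp(t/2). En prenant d/dt de x(t), nous trouvons v(t) = 5·exp(t/2). En dérivant la vitesse, nous obtenons l'accélération: a(t) = 5·exp(t/2)/2. De l'équation de l'accélération a(t) = 5·exp(t/2)/2, nous substituons t = 2*log(3) pour obtenir a = 15/2.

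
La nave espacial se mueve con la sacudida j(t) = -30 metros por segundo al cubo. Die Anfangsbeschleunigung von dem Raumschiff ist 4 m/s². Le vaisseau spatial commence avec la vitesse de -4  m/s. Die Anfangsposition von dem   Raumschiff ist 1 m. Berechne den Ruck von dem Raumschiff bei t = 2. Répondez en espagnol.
Usando j(t) = -30 y sustituyendo t = 2, encontramos j = -30.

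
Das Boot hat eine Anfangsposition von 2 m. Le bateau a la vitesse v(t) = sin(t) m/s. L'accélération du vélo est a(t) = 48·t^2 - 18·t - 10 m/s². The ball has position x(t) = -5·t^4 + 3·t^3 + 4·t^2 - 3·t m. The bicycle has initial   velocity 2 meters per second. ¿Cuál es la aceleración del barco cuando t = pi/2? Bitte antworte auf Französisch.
Nous devons dériver notre équation de la vitesse v(t) = sin(t) 1 fois. En dérivant la vitesse, nous obtenons l'accélération: a(t) = cos(t). En utilisant a(t) = cos(t) et en substituant t = pi/2, nous trouvons a = 0.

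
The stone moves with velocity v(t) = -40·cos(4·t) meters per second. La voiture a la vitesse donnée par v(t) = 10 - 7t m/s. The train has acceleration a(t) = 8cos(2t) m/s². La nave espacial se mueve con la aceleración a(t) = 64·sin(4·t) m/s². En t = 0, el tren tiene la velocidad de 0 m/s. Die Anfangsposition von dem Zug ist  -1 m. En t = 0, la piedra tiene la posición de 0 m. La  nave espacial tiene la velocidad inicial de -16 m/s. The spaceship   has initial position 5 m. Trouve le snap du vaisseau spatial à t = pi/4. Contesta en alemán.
Wir müssen unsere Gleichung für die Beschleunigung a(t) = 64·sin(4·t) 2-mal ableiten. Die Ableitung von der Beschleunigung ergibt den Ruck: j(t) = 256·cos(4·t). Die Ableitung von dem Ruck ergibt den Snap: s(t) = -1024·sin(4·t). Wir haben den Snap s(t) = -1024·sin(4·t). Durch Einsetzen von t = pi/4: s(pi/4) = 0.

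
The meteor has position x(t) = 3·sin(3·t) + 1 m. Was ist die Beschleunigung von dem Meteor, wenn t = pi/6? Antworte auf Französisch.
Pour résoudre ceci, nous devons prendre 2 dérivées de notre équation de la position x(t) = 3·sin(3·t) + 1. La dérivée de la position donne la vitesse: v(t) = 9·cos(3·t). En prenant d/dt de v(t), nous trouvons a(t) = -27·sin(3·t). En utilisant a(t) = -27·sin(3·t) et en substituant t = pi/6, nous trouvons a = -27.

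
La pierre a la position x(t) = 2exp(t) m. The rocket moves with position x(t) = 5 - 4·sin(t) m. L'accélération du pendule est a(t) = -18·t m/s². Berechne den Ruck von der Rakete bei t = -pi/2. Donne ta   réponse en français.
Pour résoudre ceci, nous devons prendre 3 dérivées de notre équation de la position x(t) = 5 - 4·sin(t). En prenant d/dt de x(t), nous trouvons v(t) = -4·cos(t). En prenant d/dt de v(t), nous trouvons a(t) = 4·sin(t). En prenant d/dt de a(t), nous trouvons j(t) = 4·cos(t). De l'équation du jerk j(t) = 4·cos(t), nous substituons t = -pi/2 pour obtenir j = 0.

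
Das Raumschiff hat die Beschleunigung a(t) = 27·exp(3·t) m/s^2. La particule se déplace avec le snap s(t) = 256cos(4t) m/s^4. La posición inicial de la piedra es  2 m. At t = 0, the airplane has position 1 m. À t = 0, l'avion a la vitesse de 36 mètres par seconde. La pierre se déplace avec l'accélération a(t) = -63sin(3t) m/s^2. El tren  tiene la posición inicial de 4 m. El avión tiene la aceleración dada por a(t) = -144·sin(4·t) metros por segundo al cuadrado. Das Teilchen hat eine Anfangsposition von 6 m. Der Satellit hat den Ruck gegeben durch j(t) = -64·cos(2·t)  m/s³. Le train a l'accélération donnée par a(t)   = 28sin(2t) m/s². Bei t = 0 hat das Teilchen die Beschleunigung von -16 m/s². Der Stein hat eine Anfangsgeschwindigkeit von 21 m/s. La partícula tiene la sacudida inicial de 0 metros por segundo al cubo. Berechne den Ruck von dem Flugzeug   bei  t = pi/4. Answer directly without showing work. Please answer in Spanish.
La respuesta es 576.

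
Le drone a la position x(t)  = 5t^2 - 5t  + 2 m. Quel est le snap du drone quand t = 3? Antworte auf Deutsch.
Wir müssen unsere Gleichung für die Position x(t) = 5·t^2 - 5·t + 2 4-mal ableiten. Durch Ableiten von der Position erhalten wir die Geschwindigkeit: v(t) = 10·t - 5. Durch Ableiten von der Geschwindigkeit erhalten wir die Beschleunigung: a(t) = 10. Mit d/dt von a(t) finden wir j(t) = 0. Durch Ableiten von dem Ruck erhalten wir den Snap: s(t) = 0. Aus der Gleichung für den Snap s(t) = 0, setzen wir t = 3 ein und erhalten s = 0.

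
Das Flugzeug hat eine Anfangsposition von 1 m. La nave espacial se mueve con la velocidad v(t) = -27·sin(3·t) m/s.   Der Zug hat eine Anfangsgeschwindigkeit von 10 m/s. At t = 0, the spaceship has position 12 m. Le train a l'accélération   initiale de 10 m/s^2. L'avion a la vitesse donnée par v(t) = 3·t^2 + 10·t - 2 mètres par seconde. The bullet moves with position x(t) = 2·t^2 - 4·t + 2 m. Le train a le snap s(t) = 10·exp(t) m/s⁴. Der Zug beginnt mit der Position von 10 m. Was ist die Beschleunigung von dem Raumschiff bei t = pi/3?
Wir müssen unsere Gleichung für die Geschwindigkeit v(t) = -27·sin(3·t) 1-mal ableiten. Durch Ableiten von der Geschwindigkeit erhalten wir die Beschleunigung: a(t) = -81·cos(3·t). Aus der Gleichung für die Beschleunigung a(t) = -81·cos(3·t), setzen wir t = pi/3 ein und erhalten a = 81.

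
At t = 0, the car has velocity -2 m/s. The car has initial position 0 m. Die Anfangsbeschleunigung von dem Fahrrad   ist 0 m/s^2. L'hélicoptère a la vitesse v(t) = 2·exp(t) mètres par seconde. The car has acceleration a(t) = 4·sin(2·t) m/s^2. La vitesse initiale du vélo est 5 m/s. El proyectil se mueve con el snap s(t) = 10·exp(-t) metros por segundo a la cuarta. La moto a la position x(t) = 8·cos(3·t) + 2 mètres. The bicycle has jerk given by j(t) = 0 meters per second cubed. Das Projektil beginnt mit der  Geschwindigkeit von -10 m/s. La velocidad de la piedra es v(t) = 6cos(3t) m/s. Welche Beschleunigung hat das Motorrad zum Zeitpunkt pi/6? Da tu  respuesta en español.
Debemos derivar nuestra ecuación de la posición x(t) = 8·cos(3·t) + 2 2 veces. Tomando d/dt de x(t), encontramos v(t) = -24·sin(3·t). La derivada de la velocidad da la aceleración: a(t) = -72·cos(3·t). De la ecuación de la aceleración a(t) = -72·cos(3·t), sustituimos t = pi/6 para obtener a = 0.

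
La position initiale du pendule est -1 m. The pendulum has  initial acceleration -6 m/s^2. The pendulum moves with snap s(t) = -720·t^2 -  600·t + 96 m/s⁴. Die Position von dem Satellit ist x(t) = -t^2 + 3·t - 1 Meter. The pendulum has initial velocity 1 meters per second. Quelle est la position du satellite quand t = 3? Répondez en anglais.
Using x(t) = -t^2 + 3·t - 1 and substituting t = 3, we find x = -1.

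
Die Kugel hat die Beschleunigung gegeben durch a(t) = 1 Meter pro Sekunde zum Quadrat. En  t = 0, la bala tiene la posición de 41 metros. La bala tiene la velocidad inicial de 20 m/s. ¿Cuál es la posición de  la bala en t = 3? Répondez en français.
En partant de l'accélération a(t) = 1, nous prenons 2 primitives. L'intégrale de l'accélération, avec v(0) = 20, donne la vitesse: v(t) = t + 20. La primitive de la vitesse est la position. En utilisant x(0) = 41, nous obtenons x(t) = t^2/2 + 20·t + 41. De l'équation de la position x(t) = t^2/2 + 20·t + 41, nous substituons t = 3 pour obtenir x = 211/2.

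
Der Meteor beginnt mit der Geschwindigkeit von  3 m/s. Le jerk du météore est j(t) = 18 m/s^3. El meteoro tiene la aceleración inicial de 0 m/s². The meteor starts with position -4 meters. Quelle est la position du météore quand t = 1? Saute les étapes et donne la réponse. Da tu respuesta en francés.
La position à t = 1 est x = 2.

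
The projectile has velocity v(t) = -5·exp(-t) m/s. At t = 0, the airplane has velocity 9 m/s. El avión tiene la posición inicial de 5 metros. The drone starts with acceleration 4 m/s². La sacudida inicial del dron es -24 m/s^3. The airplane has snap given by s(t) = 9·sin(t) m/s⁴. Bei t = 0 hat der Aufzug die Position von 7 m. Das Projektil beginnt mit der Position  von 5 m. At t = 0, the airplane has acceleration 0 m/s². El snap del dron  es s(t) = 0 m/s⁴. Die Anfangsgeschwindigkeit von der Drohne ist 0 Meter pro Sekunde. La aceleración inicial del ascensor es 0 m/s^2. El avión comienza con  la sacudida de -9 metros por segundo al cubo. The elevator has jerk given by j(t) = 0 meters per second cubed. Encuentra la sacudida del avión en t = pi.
Necesitamos integrar nuestra ecuación del snap s(t) = 9·sin(t) 1 vez. La integral del snap es la sacudida. Usando j(0) = -9, obtenemos j(t) = -9·cos(t). Tenemos la sacudida j(t) = -9·cos(t). Sustituyendo t = pi: j(pi) = 9.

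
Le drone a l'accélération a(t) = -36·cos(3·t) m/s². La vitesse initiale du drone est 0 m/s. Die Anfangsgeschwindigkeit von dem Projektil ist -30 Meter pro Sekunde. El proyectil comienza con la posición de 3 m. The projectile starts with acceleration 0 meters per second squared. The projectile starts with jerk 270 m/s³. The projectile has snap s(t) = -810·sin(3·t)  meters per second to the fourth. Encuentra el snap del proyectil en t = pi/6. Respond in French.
Nous avons le snap s(t) = -810·sin(3·t). En substituant t = pi/6: s(pi/6) = -810.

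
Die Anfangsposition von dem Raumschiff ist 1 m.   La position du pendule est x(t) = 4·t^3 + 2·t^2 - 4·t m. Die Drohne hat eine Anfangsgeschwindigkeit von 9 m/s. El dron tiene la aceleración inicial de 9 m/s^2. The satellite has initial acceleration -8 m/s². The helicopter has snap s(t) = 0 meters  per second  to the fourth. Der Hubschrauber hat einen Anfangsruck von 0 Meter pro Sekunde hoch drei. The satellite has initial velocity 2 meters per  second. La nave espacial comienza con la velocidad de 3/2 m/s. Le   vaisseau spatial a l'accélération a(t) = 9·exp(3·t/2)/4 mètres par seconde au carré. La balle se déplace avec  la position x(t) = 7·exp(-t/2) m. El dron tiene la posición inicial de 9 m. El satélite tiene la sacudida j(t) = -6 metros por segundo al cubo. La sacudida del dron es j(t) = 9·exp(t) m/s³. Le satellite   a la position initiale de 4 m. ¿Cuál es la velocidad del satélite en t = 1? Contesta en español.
Para resolver esto, necesitamos tomar 2 integrales de nuestra ecuación de la sacudida j(t) = -6. La antiderivada de la sacudida es la aceleración. Usando a(0) = -8, obtenemos a(t) = -6·t - 8. La antiderivada de la aceleración es la velocidad. Usando v(0) = 2, obtenemos v(t) = -3·t^2 - 8·t + 2. De la ecuación de la velocidad v(t) = -3·t^2 - 8·t + 2, sustituimos t = 1 para obtener v = -9.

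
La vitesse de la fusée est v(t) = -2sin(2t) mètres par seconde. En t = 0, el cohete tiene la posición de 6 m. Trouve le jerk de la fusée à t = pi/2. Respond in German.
Wir müssen unsere Gleichung für die Geschwindigkeit v(t) = -2·sin(2·t) 2-mal ableiten. Die Ableitung von der Geschwindigkeit ergibt die Beschleunigung: a(t) = -4·cos(2·t). Die Ableitung von der Beschleunigung ergibt den Ruck: j(t) = 8·sin(2·t). Mit j(t) = 8·sin(2·t) und Einsetzen von t = pi/2, finden wir j = 0.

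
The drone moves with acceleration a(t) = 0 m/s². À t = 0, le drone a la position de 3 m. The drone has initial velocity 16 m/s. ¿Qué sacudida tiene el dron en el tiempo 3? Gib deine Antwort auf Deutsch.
Um dies zu lösen, müssen wir 1 Ableitung unserer Gleichung für die Beschleunigung a(t) = 0 nehmen. Mit d/dt von a(t) finden wir j(t) = 0. Aus der Gleichung für den Ruck j(t) = 0, setzen wir t = 3 ein und erhalten j = 0.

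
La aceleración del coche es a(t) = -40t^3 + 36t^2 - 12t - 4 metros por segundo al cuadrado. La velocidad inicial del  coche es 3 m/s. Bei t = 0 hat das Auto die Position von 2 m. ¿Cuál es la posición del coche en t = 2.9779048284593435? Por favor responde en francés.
Pour résoudre ceci, nous devons prendre 2 intégrales de notre équation de l'accélération a(t) = -40·t^3 + 36·t^2 - 12·t - 4. En intégrant l'accélération et en utilisant la condition initiale v(0) = 3, nous obtenons v(t) = -10·t^4 + 12·t^3 - 6·t^2 - 4·t + 3. En prenant ∫v(t)dt et en appliquant x(0) = 2, nous trouvons x(t) = -2·t^5 + 3·t^4 - 2·t^3 - 2·t^2 + 3·t + 2. Nous avons la position x(t) = -2·t^5 + 3·t^4 - 2·t^3 - 2·t^2 + 3·t + 2. En substituant t = 2.9779048284593435: x(2.9779048284593435) = -292.062484626661.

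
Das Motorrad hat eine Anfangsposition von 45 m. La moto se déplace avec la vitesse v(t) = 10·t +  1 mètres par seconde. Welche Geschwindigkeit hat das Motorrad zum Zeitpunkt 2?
Mit v(t) = 10·t + 1 und Einsetzen von t = 2, finden wir v = 21.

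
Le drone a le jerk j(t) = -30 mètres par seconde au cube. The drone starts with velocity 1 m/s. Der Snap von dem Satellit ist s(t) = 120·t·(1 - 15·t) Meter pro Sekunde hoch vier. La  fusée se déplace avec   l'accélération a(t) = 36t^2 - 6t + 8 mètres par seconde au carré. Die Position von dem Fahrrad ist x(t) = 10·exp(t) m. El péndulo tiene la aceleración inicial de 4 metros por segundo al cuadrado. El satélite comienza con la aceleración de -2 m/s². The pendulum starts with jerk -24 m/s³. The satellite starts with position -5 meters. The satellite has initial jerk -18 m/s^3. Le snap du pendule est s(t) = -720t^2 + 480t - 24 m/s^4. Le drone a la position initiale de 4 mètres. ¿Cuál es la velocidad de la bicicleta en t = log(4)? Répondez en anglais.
Starting from position x(t) = 10·exp(t), we take 1 derivative. Differentiating position, we get velocity: v(t) = 10·exp(t). From the given velocity equation v(t) = 10·exp(t), we substitute t = log(4) to get v = 40.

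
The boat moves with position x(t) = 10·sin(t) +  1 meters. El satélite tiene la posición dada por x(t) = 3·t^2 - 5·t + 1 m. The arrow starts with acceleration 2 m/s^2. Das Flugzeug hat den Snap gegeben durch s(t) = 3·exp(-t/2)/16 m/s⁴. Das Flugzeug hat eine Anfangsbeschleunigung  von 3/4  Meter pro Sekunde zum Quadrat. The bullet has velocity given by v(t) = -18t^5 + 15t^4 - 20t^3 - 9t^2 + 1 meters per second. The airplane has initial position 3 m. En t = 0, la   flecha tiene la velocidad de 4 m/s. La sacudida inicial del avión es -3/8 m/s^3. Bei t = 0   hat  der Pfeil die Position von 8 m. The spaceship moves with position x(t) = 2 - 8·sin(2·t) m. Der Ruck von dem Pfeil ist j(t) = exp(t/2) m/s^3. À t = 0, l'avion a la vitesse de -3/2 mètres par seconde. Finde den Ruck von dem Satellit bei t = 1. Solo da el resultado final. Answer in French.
j(1) = 0.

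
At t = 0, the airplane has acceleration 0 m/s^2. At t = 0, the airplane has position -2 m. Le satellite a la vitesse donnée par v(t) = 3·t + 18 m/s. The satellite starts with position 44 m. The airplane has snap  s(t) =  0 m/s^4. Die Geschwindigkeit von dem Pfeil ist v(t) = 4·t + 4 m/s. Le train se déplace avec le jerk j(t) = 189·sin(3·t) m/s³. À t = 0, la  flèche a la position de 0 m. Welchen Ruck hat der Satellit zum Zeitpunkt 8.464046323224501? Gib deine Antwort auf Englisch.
We must differentiate our velocity equation v(t) = 3·t + 18 2 times. Differentiating velocity, we get acceleration: a(t) = 3. Taking d/dt of a(t), we find j(t) = 0. We have jerk j(t) = 0. Substituting t = 8.464046323224501: j(8.464046323224501) = 0.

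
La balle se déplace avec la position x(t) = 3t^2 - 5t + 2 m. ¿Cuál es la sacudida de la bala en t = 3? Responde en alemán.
Wir müssen unsere Gleichung für die Position x(t) = 3·t^2 - 5·t + 2 3-mal ableiten. Mit d/dt von x(t) finden wir v(t) = 6·t - 5. Die Ableitung von der Geschwindigkeit ergibt die Beschleunigung: a(t) = 6. Mit d/dt von a(t) finden wir j(t) = 0. Mit j(t) = 0 und Einsetzen von t = 3, finden wir j = 0.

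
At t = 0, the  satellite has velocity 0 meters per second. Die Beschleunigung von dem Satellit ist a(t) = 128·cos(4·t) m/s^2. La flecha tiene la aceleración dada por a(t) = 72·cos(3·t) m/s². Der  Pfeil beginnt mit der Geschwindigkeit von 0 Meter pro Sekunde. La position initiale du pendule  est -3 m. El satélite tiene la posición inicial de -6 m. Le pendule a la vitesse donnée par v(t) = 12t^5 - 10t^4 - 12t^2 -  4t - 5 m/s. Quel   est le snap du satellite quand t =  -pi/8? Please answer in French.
En partant de l'accélération a(t) = 128·cos(4·t), nous prenons 2 dérivées. La dérivée de l'accélération donne le jerk: j(t) = -512·sin(4·t). La dérivée du jerk donne le snap: s(t) = -2048·cos(4·t). De l'équation du snap s(t) = -2048·cos(4·t), nous substituons t = -pi/8 pour obtenir s = 0.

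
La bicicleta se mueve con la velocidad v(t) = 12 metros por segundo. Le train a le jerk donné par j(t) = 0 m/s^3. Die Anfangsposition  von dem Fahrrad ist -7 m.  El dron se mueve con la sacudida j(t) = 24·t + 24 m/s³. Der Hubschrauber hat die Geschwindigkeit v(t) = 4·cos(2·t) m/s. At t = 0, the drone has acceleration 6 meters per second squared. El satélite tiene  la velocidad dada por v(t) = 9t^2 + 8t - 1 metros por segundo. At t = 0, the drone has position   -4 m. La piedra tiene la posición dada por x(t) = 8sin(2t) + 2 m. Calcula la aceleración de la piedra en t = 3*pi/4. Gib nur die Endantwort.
La aceleración en t = 3*pi/4 es a = 32.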